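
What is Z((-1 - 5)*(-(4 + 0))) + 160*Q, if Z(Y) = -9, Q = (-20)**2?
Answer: 63991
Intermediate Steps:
Q = 400
Z((-1 - 5)*(-(4 + 0))) + 160*Q = -9 + 160*400 = -9 + 64000 = 63991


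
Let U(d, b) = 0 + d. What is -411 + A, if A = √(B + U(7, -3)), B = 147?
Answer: -411 + √154 ≈ -398.59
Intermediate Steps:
U(d, b) = d
A = √154 (A = √(147 + 7) = √154 ≈ 12.410)
-411 + A = -411 + √154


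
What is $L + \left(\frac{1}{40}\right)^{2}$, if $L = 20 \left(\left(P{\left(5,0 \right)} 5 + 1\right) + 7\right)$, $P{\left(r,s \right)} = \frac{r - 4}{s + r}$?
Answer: $\frac{288001}{1600} \approx 180.0$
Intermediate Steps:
$P{\left(r,s \right)} = \frac{-4 + r}{r + s}$
$L = 180$ ($L = 20 \left(\left(\frac{-4 + 5}{5 + 0} \cdot 5 + 1\right) + 7\right) = 20 \left(\left(\frac{1}{5} \cdot 1 \cdot 5 + 1\right) + 7\right) = 20 \left(\left(\frac{1}{5} \cdot 5 + 1\right) + 7\right) = 20 \left(\left(1 + 1\right) + 7\right) = 20 \left(2 + 7\right) = 20 \cdot 9 = 180$)
$L + \left(\frac{1}{40}\right)^{2} = 180 + \left(\frac{1}{40}\right)^{2} = 180 + \frac{1}{1600} = \frac{288001}{1600}$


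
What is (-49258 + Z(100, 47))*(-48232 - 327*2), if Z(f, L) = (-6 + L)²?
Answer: 2325849222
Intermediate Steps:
(-49258 + Z(100, 47))*(-48232 - 327*2) = (-49258 + (-6 + 47)²)*(-48232 - 327*2) = (-49258 + 41²)*(-48232 - 654) = (-49258 + 1681)*(-48886) = -47577*(-48886) = 2325849222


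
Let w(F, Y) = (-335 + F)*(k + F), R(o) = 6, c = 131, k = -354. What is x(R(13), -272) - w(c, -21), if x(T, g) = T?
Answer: -45486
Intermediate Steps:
w(F, Y) = (-354 + F)*(-335 + F) (w(F, Y) = (-335 + F)*(-354 + F) = (-354 + F)*(-335 + F))
x(R(13), -272) - w(c, -21) = 6 - (118590 + 131² - 689*131) = 6 - (118590 + 17161 - 90259) = 6 - 1*45492 = 6 - 45492 = -45486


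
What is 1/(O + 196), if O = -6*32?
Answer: ¼ ≈ 0.25000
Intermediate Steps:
O = -192
1/(O + 196) = 1/(-192 + 196) = 1/4 = ¼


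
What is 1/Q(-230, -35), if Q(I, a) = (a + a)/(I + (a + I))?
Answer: 99/14 ≈ 7.0714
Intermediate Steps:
Q(I, a) = 2*a/(a + 2*I) (Q(I, a) = (2*a)/(I + (I + a)) = (2*a)/(a + 2*I) = 2*a/(a + 2*I))
1/Q(-230, -35) = 1/(2*(-35)/(-35 + 2*(-230))) = 1/(2*(-35)/(-35 - 460)) = 1/(2*(-35)/(-495)) = 1/(2*(-35)*(-1/495)) = 1/(14/99) = 99/14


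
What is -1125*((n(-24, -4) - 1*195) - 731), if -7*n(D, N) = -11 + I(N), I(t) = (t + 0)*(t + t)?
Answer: 1045125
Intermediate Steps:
I(t) = 2*t² (I(t) = t*(2*t) = 2*t²)
n(D, N) = 11/7 - 2*N²/7 (n(D, N) = -(-11 + 2*N²)/7 = 11/7 - 2*N²/7)
-1125*((n(-24, -4) - 1*195) - 731) = -1125*(((11/7 - 2/7*(-4)²) - 1*195) - 731) = -1125*(((11/7 - 2/7*16) - 195) - 731) = -1125*(((11/7 - 32/7) - 195) - 731) = -1125*((-3 - 195) - 731) = -1125*(-198 - 731) = -1125*(-929) = 1045125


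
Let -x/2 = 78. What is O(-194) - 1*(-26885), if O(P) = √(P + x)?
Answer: 26885 + 5*I*√14 ≈ 26885.0 + 18.708*I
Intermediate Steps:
x = -156 (x = -2*78 = -156)
O(P) = √(-156 + P) (O(P) = √(P - 156) = √(-156 + P))
O(-194) - 1*(-26885) = √(-156 - 194) - 1*(-26885) = √(-350) + 26885 = 5*I*√14 + 26885 = 26885 + 5*I*√14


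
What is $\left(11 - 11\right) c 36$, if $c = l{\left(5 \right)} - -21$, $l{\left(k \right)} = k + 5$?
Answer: $0$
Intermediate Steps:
$l{\left(k \right)} = 5 + k$
$c = 31$ ($c = \left(5 + 5\right) - -21 = 10 + 21 = 31$)
$\left(11 - 11\right) c 36 = \left(11 - 11\right) 31 \cdot 36 = 0 \cdot 31 \cdot 36 = 0 \cdot 36 = 0$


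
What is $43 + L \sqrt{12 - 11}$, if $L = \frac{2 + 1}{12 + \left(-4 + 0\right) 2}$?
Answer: $\frac{175}{4} \approx 43.75$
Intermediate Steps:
$L = \frac{3}{4}$ ($L = \frac{3}{12 - 8} = \frac{3}{4} \approx 0.75$)
$43 + L \sqrt{12 - 11} = 43 + \frac{3 \sqrt{12 - 11}}{4} = 43 + \frac{3 \sqrt{1}}{4} = 43 + \frac{3}{4} \cdot 1 = 43 + \frac{3}{4} = \frac{175}{4}$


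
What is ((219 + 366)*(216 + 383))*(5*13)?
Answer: 22776975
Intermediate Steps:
((219 + 366)*(216 + 383))*(5*13) = (585*599)*65 = 350415*65 = 22776975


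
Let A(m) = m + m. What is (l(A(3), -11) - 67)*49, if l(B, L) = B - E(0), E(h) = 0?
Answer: -2989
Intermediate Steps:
A(m) = 2*m
l(B, L) = B (l(B, L) = B - 1*0 = B + 0 = B)
(l(A(3), -11) - 67)*49 = (2*3 - 67)*49 = (6 - 67)*49 = -61*49 = -2989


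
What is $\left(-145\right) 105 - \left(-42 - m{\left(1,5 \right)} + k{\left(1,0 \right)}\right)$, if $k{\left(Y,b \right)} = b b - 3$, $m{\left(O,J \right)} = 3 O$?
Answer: $-15177$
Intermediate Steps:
$k{\left(Y,b \right)} = -3 + b^{2}$ ($k{\left(Y,b \right)} = b^{2} - 3 = -3 + b^{2}$)
$\left(-145\right) 105 - \left(-42 - m{\left(1,5 \right)} + k{\left(1,0 \right)}\right) = \left(-145\right) 105 + \left(3 \cdot 1 - \left(\left(-20 - \left(3 - 0^{2}\right)\right) - 22\right)\right) = -15225 + \left(3 - \left(\left(-20 + \left(-3 + 0\right)\right) - 22\right)\right) = -15225 + \left(3 - \left(\left(-20 - 3\right) - 22\right)\right) = -15225 + \left(3 - \left(-23 - 22\right)\right) = -15225 + \left(3 - -45\right) = -15225 + \left(3 + 45\right) = -15225 + 48 = -15177$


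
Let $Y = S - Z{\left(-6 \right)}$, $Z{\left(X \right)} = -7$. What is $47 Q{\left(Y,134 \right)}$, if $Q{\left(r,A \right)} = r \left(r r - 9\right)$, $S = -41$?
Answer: $-1832906$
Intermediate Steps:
$Y = -34$ ($Y = -41 - -7 = -41 + 7 = -34$)
$Q{\left(r,A \right)} = r \left(-9 + r^{2}\right)$ ($Q{\left(r,A \right)} = r \left(r^{2} - 9\right) = r \left(-9 + r^{2}\right)$)
$47 Q{\left(Y,134 \right)} = 47 \left(- 34 \left(-9 + \left(-34\right)^{2}\right)\right) = 47 \left(- 34 \left(-9 + 1156\right)\right) = 47 \left(\left(-34\right) 1147\right) = 47 \left(-38998\right) = -1832906$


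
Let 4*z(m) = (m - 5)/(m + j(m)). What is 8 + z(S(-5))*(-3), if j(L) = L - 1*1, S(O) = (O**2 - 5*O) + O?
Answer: 682/89 ≈ 7.6629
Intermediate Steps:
S(O) = O**2 - 4*O
j(L) = -1 + L (j(L) = L - 1 = -1 + L)
z(m) = (-5 + m)/(4*(-1 + 2*m)) (z(m) = ((m - 5)/(m + (-1 + m)))/4 = ((-5 + m)/(-1 + 2*m))/4 = (-5 + m)/(4*(-1 + 2*m)))
8 + z(S(-5))*(-3) = 8 + ((-5 - 5*(-4 - 5))/(4*(-1 + 2*(-5*(-4 - 5)))))*(-3) = 8 + ((-5 - 5*(-9))/(4*(-1 + 2*(-5*(-9)))))*(-3) = 8 + ((-5 + 45)/(4*(-1 + 2*45)))*(-3) = 8 + ((1/4)*40/(-1 + 90))*(-3) = 8 + ((1/4)*40/89)*(-3) = 8 + ((1/4)*(1/89)*40)*(-3) = 8 + (10/89)*(-3) = 8 - 30/89 = 682/89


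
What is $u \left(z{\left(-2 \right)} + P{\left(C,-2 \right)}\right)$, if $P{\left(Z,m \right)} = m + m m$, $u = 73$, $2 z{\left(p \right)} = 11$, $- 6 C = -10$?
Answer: $\frac{1095}{2} \approx 547.5$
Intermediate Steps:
$C = \frac{5}{3}$ ($C = \left(- \frac{1}{6}\right) \left(-10\right) = \frac{5}{3} \approx 1.6667$)
$z{\left(p \right)} = \frac{11}{2}$ ($z{\left(p \right)} = \frac{1}{2} \cdot 11 = \frac{11}{2}$)
$P{\left(Z,m \right)} = m + m^{2}$
$u \left(z{\left(-2 \right)} + P{\left(C,-2 \right)}\right) = 73 \left(\frac{11}{2} - 2 \left(1 - 2\right)\right) = 73 \left(\frac{11}{2} - -2\right) = 73 \left(\frac{11}{2} + 2\right) = 73 \cdot \frac{15}{2} = \frac{1095}{2}$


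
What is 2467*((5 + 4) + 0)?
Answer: 22203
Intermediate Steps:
2467*((5 + 4) + 0) = 2467*(9 + 0) = 2467*9 = 22203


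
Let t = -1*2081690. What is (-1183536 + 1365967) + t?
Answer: -1899259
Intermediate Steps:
t = -2081690
(-1183536 + 1365967) + t = (-1183536 + 1365967) - 2081690 = 182431 - 2081690 = -1899259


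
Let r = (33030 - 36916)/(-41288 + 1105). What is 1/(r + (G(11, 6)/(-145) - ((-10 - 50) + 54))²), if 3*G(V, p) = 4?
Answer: 7603628175/273627564538 ≈ 0.027788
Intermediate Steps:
G(V, p) = 4/3 (G(V, p) = (⅓)*4 = 4/3)
r = 3886/40183 (r = -3886/(-40183) = -3886*(-1/40183) = 3886/40183 ≈ 0.096708)
1/(r + (G(11, 6)/(-145) - ((-10 - 50) + 54))²) = 1/(3886/40183 + ((4/3)/(-145) - ((-10 - 50) + 54))²) = 1/(3886/40183 + ((4/3)*(-1/145) - (-60 + 54))²) = 1/(3886/40183 + (-4/435 - 1*(-6))²) = 1/(3886/40183 + (-4/435 + 6)²) = 1/(3886/40183 + (2606/435)²) = 1/(3886/40183 + 6791236/189225) = 1/(273627564538/7603628175) = 7603628175/273627564538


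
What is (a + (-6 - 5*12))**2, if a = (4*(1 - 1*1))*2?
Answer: 4356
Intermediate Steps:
a = 0 (a = (4*(1 - 1))*2 = (4*0)*2 = 0*2 = 0)
(a + (-6 - 5*12))**2 = (0 + (-6 - 5*12))**2 = (0 + (-6 - 60))**2 = (0 - 66)**2 = (-66)**2 = 4356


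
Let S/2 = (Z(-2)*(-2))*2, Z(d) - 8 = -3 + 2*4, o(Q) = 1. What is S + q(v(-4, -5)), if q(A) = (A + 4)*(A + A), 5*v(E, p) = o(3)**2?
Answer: -2558/25 ≈ -102.32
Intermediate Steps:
Z(d) = 13 (Z(d) = 8 + (-3 + 2*4) = 8 + (-3 + 8) = 8 + 5 = 13)
v(E, p) = 1/5 (v(E, p) = (1/5)*1**2 = (1/5)*1 = 1/5)
q(A) = 2*A*(4 + A) (q(A) = (4 + A)*(2*A) = 2*A*(4 + A))
S = -104 (S = 2*((13*(-2))*2) = 2*(-26*2) = 2*(-52) = -104)
S + q(v(-4, -5)) = -104 + 2*(1/5)*(4 + 1/5) = -104 + 2*(1/5)*(21/5) = -104 + 42/25 = -2558/25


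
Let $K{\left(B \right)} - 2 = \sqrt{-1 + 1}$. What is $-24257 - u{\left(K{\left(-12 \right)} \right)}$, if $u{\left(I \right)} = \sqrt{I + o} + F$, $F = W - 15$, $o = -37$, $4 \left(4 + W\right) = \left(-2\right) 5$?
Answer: $- \frac{48471}{2} - i \sqrt{35} \approx -24236.0 - 5.9161 i$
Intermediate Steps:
$W = - \frac{13}{2}$ ($W = -4 + \frac{\left(-2\right) 5}{4} = -4 + \frac{1}{4} \left(-10\right) = -4 - \frac{5}{2} = - \frac{13}{2} \approx -6.5$)
$K{\left(B \right)} = 2$ ($K{\left(B \right)} = 2 + \sqrt{-1 + 1} = 2 + \sqrt{0} = 2 + 0 = 2$)
$F = - \frac{43}{2}$ ($F = - \frac{13}{2} - 15 = - \frac{43}{2} \approx -21.5$)
$u{\left(I \right)} = - \frac{43}{2} + \sqrt{-37 + I}$ ($u{\left(I \right)} = \sqrt{I - 37} - \frac{43}{2} = \sqrt{-37 + I} - \frac{43}{2} = - \frac{43}{2} + \sqrt{-37 + I}$)
$-24257 - u{\left(K{\left(-12 \right)} \right)} = -24257 - \left(- \frac{43}{2} + \sqrt{-37 + 2}\right) = -24257 - \left(- \frac{43}{2} + \sqrt{-35}\right) = -24257 - \left(- \frac{43}{2} + i \sqrt{35}\right) = -24257 + \left(\frac{43}{2} - i \sqrt{35}\right) = - \frac{48471}{2} - i \sqrt{35}$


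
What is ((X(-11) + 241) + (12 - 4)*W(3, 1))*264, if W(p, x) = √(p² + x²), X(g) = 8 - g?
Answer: 68640 + 2112*√10 ≈ 75319.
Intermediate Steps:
((X(-11) + 241) + (12 - 4)*W(3, 1))*264 = (((8 - 1*(-11)) + 241) + (12 - 4)*√(3² + 1²))*264 = (((8 + 11) + 241) + 8*√(9 + 1))*264 = ((19 + 241) + 8*√10)*264 = (260 + 8*√10)*264 = 68640 + 2112*√10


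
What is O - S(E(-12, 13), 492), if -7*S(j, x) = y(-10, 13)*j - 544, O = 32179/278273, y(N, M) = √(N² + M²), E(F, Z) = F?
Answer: -151155259/1947911 - 12*√269/7 ≈ -105.72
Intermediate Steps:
y(N, M) = √(M² + N²)
O = 32179/278273 (O = 32179*(1/278273) = 32179/278273 ≈ 0.11564)
S(j, x) = 544/7 - j*√269/7 (S(j, x) = -(√(13² + (-10)²)*j - 544)/7 = -(√(169 + 100)*j - 544)/7 = -(√269*j - 544)/7 = -(j*√269 - 544)/7 = -(-544 + j*√269)/7 = 544/7 - j*√269/7)
O - S(E(-12, 13), 492) = 32179/278273 - (544/7 - ⅐*(-12)*√269) = 32179/278273 - (544/7 + 12*√269/7) = 32179/278273 + (-544/7 - 12*√269/7) = -151155259/1947911 - 12*√269/7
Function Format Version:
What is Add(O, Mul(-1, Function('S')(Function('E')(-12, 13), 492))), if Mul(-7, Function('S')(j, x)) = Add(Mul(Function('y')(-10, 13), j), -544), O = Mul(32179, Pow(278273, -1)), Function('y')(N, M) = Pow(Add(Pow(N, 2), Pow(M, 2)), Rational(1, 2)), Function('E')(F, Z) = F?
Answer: Add(Rational(-151155259, 1947911), Mul(Rational(-12, 7), Pow(269, Rational(1, 2)))) ≈ -105.72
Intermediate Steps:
Function('y')(N, M) = Pow(Add(Pow(M, 2), Pow(N, 2)), Rational(1, 2))
O = Rational(32179, 278273) (O = Mul(32179, Rational(1, 278273)) = Rational(32179, 278273) ≈ 0.11564)
Function('S')(j, x) = Add(Rational(544, 7), Mul(Rational(-1, 7), j, Pow(269, Rational(1, 2)))) (Function('S')(j, x) = Mul(Rational(-1, 7), Add(Mul(Pow(Add(Pow(13, 2), Pow(-10, 2)), Rational(1, 2)), j), -544)) = Mul(Rational(-1, 7), Add(Mul(Pow(Add(169, 100), Rational(1, 2)), j), -544)) = Mul(Rational(-1, 7), Add(Mul(Pow(269, Rational(1, 2)), j), -544)) = Mul(Rational(-1, 7), Add(Mul(j, Pow(269, Rational(1, 2))), -544)) = Mul(Rational(-1, 7), Add(-544, Mul(j, Pow(269, Rational(1, 2))))) = Add(Rational(544, 7), Mul(Rational(-1, 7), j, Pow(269, Rational(1, 2)))))
Add(O, Mul(-1, Function('S')(Function('E')(-12, 13), 492))) = Add(Rational(32179, 278273), Mul(-1, Add(Rational(544, 7), Mul(Rational(-1, 7), -12, Pow(269, Rational(1, 2)))))) = Add(Rational(32179, 278273), Mul(-1, Add(Rational(544, 7), Mul(Rational(12, 7), Pow(269, Rational(1, 2)))))) = Add(Rational(32179, 278273), Add(Rational(-544, 7), Mul(Rational(-12, 7), Pow(269, Rational(1, 2))))) = Add(Rational(-151155259, 1947911), Mul(Rational(-12, 7), Pow(269, Rational(1, 2))))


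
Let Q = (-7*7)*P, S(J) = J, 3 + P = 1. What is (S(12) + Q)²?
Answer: 12100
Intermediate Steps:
P = -2 (P = -3 + 1 = -2)
Q = 98 (Q = -7*7*(-2) = -49*(-2) = 98)
(S(12) + Q)² = (12 + 98)² = 110² = 12100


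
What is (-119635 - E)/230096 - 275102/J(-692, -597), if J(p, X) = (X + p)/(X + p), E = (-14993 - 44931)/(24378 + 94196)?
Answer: -3752866473128587/13641701552 ≈ -2.7510e+5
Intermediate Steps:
E = -29962/59287 (E = -59924/118574 = -59924*1/118574 = -29962/59287 ≈ -0.50537)
J(p, X) = 1
(-119635 - E)/230096 - 275102/J(-692, -597) = (-119635 - 1*(-29962/59287))/230096 - 275102/1 = (-119635 + 29962/59287)*(1/230096) - 275102*1 = -7092770283/59287*1/230096 - 275102 = -7092770283/13641701552 - 275102 = -3752866473128587/13641701552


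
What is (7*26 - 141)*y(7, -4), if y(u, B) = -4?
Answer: -164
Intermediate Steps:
(7*26 - 141)*y(7, -4) = (7*26 - 141)*(-4) = (182 - 141)*(-4) = 41*(-4) = -164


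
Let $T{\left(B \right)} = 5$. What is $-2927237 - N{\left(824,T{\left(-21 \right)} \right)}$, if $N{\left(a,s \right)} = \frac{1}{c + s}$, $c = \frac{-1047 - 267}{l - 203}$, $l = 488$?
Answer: $- \frac{108307864}{37} \approx -2.9272 \cdot 10^{6}$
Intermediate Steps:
$c = - \frac{438}{95}$ ($c = \frac{-1047 - 267}{488 - 203} = - \frac{1314}{285} = \left(-1314\right) \frac{1}{285} = - \frac{438}{95} \approx -4.6105$)
$N{\left(a,s \right)} = \frac{1}{- \frac{438}{95} + s}$
$-2927237 - N{\left(824,T{\left(-21 \right)} \right)} = -2927237 - \frac{95}{-438 + 95 \cdot 5} = -2927237 - \frac{95}{-438 + 475} = -2927237 - \frac{95}{37} = - \frac{108307864}{37}$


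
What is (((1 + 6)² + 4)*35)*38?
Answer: 70490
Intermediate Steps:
(((1 + 6)² + 4)*35)*38 = ((7² + 4)*35)*38 = ((49 + 4)*35)*38 = (53*35)*38 = 1855*38 = 70490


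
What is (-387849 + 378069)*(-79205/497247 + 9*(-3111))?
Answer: 45387343343080/165749 ≈ 2.7383e+8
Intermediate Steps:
(-387849 + 378069)*(-79205/497247 + 9*(-3111)) = -9780*(-79205*1/497247 - 27999) = -9780*(-79205/497247 - 27999) = -9780*(-13922497958/497247) = 45387343343080/165749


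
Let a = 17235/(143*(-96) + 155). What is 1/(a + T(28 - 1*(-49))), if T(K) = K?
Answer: 13573/1027886 ≈ 0.013205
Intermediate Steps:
a = -17235/13573 (a = 17235/(-13728 + 155) = 17235/(-13573) = 17235*(-1/13573) = -17235/13573 ≈ -1.2698)
1/(a + T(28 - 1*(-49))) = 1/(-17235/13573 + (28 - 1*(-49))) = 1/(-17235/13573 + (28 + 49)) = 1/(-17235/13573 + 77) = 1/(1027886/13573) = 13573/1027886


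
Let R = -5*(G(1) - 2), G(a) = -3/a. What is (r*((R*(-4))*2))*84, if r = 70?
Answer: -1176000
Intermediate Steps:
R = 25 (R = -5*(-3/1 - 2) = -5*(-3*1 - 2) = -5*(-3 - 2) = -5*(-5) = 25)
(r*((R*(-4))*2))*84 = (70*((25*(-4))*2))*84 = (70*(-100*2))*84 = (70*(-200))*84 = -14000*84 = -1176000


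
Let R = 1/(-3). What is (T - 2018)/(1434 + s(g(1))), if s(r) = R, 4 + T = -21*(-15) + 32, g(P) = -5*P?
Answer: -5025/4301 ≈ -1.1683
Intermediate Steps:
R = -⅓ ≈ -0.33333
T = 343 (T = -4 + (-21*(-15) + 32) = -4 + (315 + 32) = -4 + 347 = 343)
s(r) = -⅓
(T - 2018)/(1434 + s(g(1))) = (343 - 2018)/(1434 - ⅓) = -1675/4301/3 = -1675*3/4301 = -5025/4301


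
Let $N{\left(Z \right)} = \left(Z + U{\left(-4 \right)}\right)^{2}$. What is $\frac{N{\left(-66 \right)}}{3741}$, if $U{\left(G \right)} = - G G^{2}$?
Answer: $\frac{4}{3741} \approx 0.0010692$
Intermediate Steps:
$U{\left(G \right)} = - G^{3}$
$N{\left(Z \right)} = \left(64 + Z\right)^{2}$ ($N{\left(Z \right)} = \left(Z - \left(-4\right)^{3}\right)^{2} = \left(Z - -64\right)^{2} = \left(Z + 64\right)^{2} = \left(64 + Z\right)^{2}$)
$\frac{N{\left(-66 \right)}}{3741} = \frac{\left(64 - 66\right)^{2}}{3741} = \left(-2\right)^{2} \cdot \frac{1}{3741} = 4 \cdot \frac{1}{3741} = \frac{4}{3741}$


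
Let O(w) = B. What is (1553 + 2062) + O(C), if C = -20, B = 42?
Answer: 3657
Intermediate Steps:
O(w) = 42
(1553 + 2062) + O(C) = (1553 + 2062) + 42 = 3615 + 42 = 3657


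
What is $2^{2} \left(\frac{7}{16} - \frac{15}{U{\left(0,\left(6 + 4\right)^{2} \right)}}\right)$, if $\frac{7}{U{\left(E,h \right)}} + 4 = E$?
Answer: $\frac{1009}{28} \approx 36.036$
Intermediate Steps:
$U{\left(E,h \right)} = \frac{7}{-4 + E}$
$2^{2} \left(\frac{7}{16} - \frac{15}{U{\left(0,\left(6 + 4\right)^{2} \right)}}\right) = 2^{2} \left(\frac{7}{16} - \frac{15}{7 \frac{1}{-4 + 0}}\right) = 4 \left(7 \cdot \frac{1}{16} - \frac{15}{7 \frac{1}{-4}}\right) = 4 \left(\frac{7}{16} - \frac{15}{7 \left(- \frac{1}{4}\right)}\right) = 4 \left(\frac{7}{16} - \frac{15}{- \frac{7}{4}}\right) = 4 \left(\frac{7}{16} - - \frac{60}{7}\right) = 4 \left(\frac{7}{16} + \frac{60}{7}\right) = 4 \cdot \frac{1009}{112} = \frac{1009}{28}$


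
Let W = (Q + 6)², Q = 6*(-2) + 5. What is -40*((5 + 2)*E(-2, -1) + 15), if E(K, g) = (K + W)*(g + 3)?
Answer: -40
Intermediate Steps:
Q = -7 (Q = -12 + 5 = -7)
W = 1 (W = (-7 + 6)² = (-1)² = 1)
E(K, g) = (1 + K)*(3 + g) (E(K, g) = (K + 1)*(g + 3) = (1 + K)*(3 + g))
-40*((5 + 2)*E(-2, -1) + 15) = -40*((5 + 2)*(3 - 1 + 3*(-2) - 2*(-1)) + 15) = -40*(7*(3 - 1 - 6 + 2) + 15) = -40*(7*(-2) + 15) = -40*(-14 + 15) = -40*1 = -40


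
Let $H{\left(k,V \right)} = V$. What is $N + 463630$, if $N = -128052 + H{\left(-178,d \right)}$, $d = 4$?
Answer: $335582$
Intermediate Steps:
$N = -128048$ ($N = -128052 + 4 = -128048$)
$N + 463630 = -128048 + 463630 = 335582$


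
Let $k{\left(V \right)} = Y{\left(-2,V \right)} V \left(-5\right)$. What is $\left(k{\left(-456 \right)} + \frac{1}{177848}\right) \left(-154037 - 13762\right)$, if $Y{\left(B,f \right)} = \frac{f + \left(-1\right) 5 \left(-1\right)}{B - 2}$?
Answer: $- \frac{7671667144190439}{177848} \approx -4.3136 \cdot 10^{10}$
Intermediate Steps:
$Y{\left(B,f \right)} = \frac{5 + f}{-2 + B}$ ($Y{\left(B,f \right)} = \frac{f - -5}{-2 + B} = \frac{f + 5}{-2 + B} = \frac{5 + f}{-2 + B}$)
$k{\left(V \right)} = - 5 V \left(- \frac{5}{4} - \frac{V}{4}\right)$ ($k{\left(V \right)} = \frac{5 + V}{-2 - 2} V \left(-5\right) = \frac{5 + V}{-4} V \left(-5\right) = - \frac{5 + V}{4} V \left(-5\right) = \left(- \frac{5}{4} - \frac{V}{4}\right) V \left(-5\right) = V \left(- \frac{5}{4} - \frac{V}{4}\right) \left(-5\right) = - 5 V \left(- \frac{5}{4} - \frac{V}{4}\right)$)
$\left(k{\left(-456 \right)} + \frac{1}{177848}\right) \left(-154037 - 13762\right) = \left(\frac{5}{4} \left(-456\right) \left(5 - 456\right) + \frac{1}{177848}\right) \left(-154037 - 13762\right) = \left(\frac{5}{4} \left(-456\right) \left(-451\right) + \frac{1}{177848}\right) \left(-167799\right) = \left(257070 + \frac{1}{177848}\right) \left(-167799\right) = \frac{45719385361}{177848} \left(-167799\right) = - \frac{7671667144190439}{177848}$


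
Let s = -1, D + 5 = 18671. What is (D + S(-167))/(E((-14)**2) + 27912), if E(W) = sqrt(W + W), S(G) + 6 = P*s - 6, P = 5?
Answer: 65066361/97384919 - 130543*sqrt(2)/389539676 ≈ 0.66766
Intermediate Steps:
D = 18666 (D = -5 + 18671 = 18666)
S(G) = -17 (S(G) = -6 + (5*(-1) - 6) = -6 + (-5 - 6) = -6 - 11 = -17)
E(W) = sqrt(2)*sqrt(W) (E(W) = sqrt(2*W) = sqrt(2)*sqrt(W))
(D + S(-167))/(E((-14)**2) + 27912) = (18666 - 17)/(sqrt(2)*sqrt((-14)**2) + 27912) = 18649/(sqrt(2)*sqrt(196) + 27912) = 18649/(sqrt(2)*14 + 27912) = 18649/(14*sqrt(2) + 27912) = 18649/(27912 + 14*sqrt(2))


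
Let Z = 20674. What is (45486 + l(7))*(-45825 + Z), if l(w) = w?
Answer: -1144194443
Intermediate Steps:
(45486 + l(7))*(-45825 + Z) = (45486 + 7)*(-45825 + 20674) = 45493*(-25151) = -1144194443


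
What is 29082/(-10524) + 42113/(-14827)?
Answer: -145732671/26006558 ≈ -5.6037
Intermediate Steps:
29082/(-10524) + 42113/(-14827) = 29082*(-1/10524) + 42113*(-1/14827) = -4847/1754 - 42113/14827 = -145732671/26006558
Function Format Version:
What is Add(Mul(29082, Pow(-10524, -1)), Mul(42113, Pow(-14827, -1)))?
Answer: Rational(-145732671, 26006558) ≈ -5.6037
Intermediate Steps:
Add(Mul(29082, Pow(-10524, -1)), Mul(42113, Pow(-14827, -1))) = Add(Mul(29082, Rational(-1, 10524)), Mul(42113, Rational(-1, 14827))) = Add(Rational(-4847, 1754), Rational(-42113, 14827)) = Rational(-145732671, 26006558)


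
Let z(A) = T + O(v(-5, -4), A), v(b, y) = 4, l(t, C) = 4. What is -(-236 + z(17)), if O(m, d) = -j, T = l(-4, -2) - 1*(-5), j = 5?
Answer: 232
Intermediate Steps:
T = 9 (T = 4 - 1*(-5) = 4 + 5 = 9)
O(m, d) = -5 (O(m, d) = -1*5 = -5)
z(A) = 4 (z(A) = 9 - 5 = 4)
-(-236 + z(17)) = -(-236 + 4) = -1*(-232) = 232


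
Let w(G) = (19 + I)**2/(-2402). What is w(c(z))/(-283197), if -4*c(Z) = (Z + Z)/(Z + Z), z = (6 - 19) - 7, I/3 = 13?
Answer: 1682/340119597 ≈ 4.9453e-6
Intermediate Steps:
I = 39 (I = 3*13 = 39)
z = -20 (z = -13 - 7 = -20)
c(Z) = -1/4 (c(Z) = -(Z + Z)/(4*(Z + Z)) = -2*Z/(4*(2*Z)) = -2*Z*1/(2*Z)/4 = -1/4*1 = -1/4)
w(G) = -1682/1201 (w(G) = (19 + 39)**2/(-2402) = 58**2*(-1/2402) = 3364*(-1/2402) = -1682/1201)
w(c(z))/(-283197) = -1682/1201/(-283197) = -1682/1201*(-1/283197) = 1682/340119597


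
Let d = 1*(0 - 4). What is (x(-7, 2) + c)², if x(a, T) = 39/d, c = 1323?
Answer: 27594009/16 ≈ 1.7246e+6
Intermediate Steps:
d = -4 (d = 1*(-4) = -4)
x(a, T) = -39/4 (x(a, T) = 39/(-4) = 39*(-¼) = -39/4)
(x(-7, 2) + c)² = (-39/4 + 1323)² = (5253/4)² = 27594009/16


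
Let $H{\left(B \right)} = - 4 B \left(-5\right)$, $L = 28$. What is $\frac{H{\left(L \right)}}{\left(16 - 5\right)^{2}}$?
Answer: $\frac{560}{121} \approx 4.6281$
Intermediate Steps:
$H{\left(B \right)} = 20 B$
$\frac{H{\left(L \right)}}{\left(16 - 5\right)^{2}} = \frac{20 \cdot 28}{\left(16 - 5\right)^{2}} = \frac{560}{11^{2}} = \frac{560}{121}$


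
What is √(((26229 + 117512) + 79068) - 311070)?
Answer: I*√88261 ≈ 297.09*I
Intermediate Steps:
√(((26229 + 117512) + 79068) - 311070) = √((143741 + 79068) - 311070) = √(222809 - 311070) = √(-88261) = I*√88261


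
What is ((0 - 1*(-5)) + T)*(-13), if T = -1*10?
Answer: 65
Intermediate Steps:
T = -10
((0 - 1*(-5)) + T)*(-13) = ((0 - 1*(-5)) - 10)*(-13) = ((0 + 5) - 10)*(-13) = (5 - 10)*(-13) = -5*(-13) = 65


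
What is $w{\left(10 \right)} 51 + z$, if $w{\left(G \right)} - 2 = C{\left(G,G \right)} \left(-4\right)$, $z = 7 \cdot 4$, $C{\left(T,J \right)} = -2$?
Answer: $538$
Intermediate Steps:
$z = 28$
$w{\left(G \right)} = 10$ ($w{\left(G \right)} = 2 - -8 = 2 + 8 = 10$)
$w{\left(10 \right)} 51 + z = 10 \cdot 51 + 28 = 510 + 28 = 538$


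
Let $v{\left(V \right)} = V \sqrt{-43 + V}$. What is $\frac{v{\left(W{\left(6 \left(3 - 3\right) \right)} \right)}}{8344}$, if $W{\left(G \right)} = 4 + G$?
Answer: $\frac{i \sqrt{39}}{2086} \approx 0.0029938 i$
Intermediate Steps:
$\frac{v{\left(W{\left(6 \left(3 - 3\right) \right)} \right)}}{8344} = \frac{\left(4 + 6 \left(3 - 3\right)\right) \sqrt{-43 + \left(4 + 6 \left(3 - 3\right)\right)}}{8344} = \left(4 + 6 \cdot 0\right) \sqrt{-43 + \left(4 + 6 \cdot 0\right)} \frac{1}{8344} = \left(4 + 0\right) \sqrt{-43 + \left(4 + 0\right)} \frac{1}{8344} = 4 \sqrt{-43 + 4} \cdot \frac{1}{8344} = 4 \sqrt{-39} \cdot \frac{1}{8344} = 4 i \sqrt{39} \cdot \frac{1}{8344} = \frac{i \sqrt{39}}{2086}$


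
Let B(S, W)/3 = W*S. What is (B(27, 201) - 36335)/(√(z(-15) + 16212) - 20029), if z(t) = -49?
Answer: 200830783/200572339 + 10027*√16163/200572339 ≈ 1.0076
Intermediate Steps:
B(S, W) = 3*S*W (B(S, W) = 3*(W*S) = 3*(S*W) = 3*S*W)
(B(27, 201) - 36335)/(√(z(-15) + 16212) - 20029) = (3*27*201 - 36335)/(√(-49 + 16212) - 20029) = (16281 - 36335)/(√16163 - 20029) = -20054/(-20029 + √16163)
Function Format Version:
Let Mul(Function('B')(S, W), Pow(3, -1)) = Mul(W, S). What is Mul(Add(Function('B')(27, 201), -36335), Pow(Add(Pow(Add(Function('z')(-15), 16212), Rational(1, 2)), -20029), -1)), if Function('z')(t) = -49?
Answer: Add(Rational(200830783, 200572339), Mul(Rational(10027, 200572339), Pow(16163, Rational(1, 2)))) ≈ 1.0076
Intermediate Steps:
Function('B')(S, W) = Mul(3, S, W) (Function('B')(S, W) = Mul(3, Mul(W, S)) = Mul(3, Mul(S, W)) = Mul(3, S, W))
Mul(Add(Function('B')(27, 201), -36335), Pow(Add(Pow(Add(Function('z')(-15), 16212), Rational(1, 2)), -20029), -1)) = Mul(Add(Mul(3, 27, 201), -36335), Pow(Add(Pow(Add(-49, 16212), Rational(1, 2)), -20029), -1)) = Mul(Add(16281, -36335), Pow(Add(Pow(16163, Rational(1, 2)), -20029), -1)) = Mul(-20054, Pow(Add(-20029, Pow(16163, Rational(1, 2))), -1))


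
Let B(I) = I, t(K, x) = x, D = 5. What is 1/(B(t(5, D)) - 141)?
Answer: -1/136 ≈ -0.0073529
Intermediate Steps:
1/(B(t(5, D)) - 141) = 1/(5 - 141) = 1/(-136) = -1/136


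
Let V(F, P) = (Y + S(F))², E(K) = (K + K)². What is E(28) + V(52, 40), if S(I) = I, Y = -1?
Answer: 5737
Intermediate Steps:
E(K) = 4*K² (E(K) = (2*K)² = 4*K²)
V(F, P) = (-1 + F)²
E(28) + V(52, 40) = 4*28² + (-1 + 52)² = 4*784 + 51² = 3136 + 2601 = 5737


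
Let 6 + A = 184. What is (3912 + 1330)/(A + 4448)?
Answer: 2621/2313 ≈ 1.1332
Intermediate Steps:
A = 178 (A = -6 + 184 = 178)
(3912 + 1330)/(A + 4448) = (3912 + 1330)/(178 + 4448) = 5242/4626 = 5242*(1/4626) = 2621/2313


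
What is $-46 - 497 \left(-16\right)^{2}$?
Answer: $-127278$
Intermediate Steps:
$-46 - 497 \left(-16\right)^{2} = -46 - 127232 = -127278$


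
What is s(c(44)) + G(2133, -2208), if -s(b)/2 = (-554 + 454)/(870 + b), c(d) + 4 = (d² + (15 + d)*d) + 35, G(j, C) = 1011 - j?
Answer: -6095626/5433 ≈ -1122.0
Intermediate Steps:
c(d) = 31 + d² + d*(15 + d) (c(d) = -4 + ((d² + (15 + d)*d) + 35) = -4 + ((d² + d*(15 + d)) + 35) = -4 + (35 + d² + d*(15 + d)) = 31 + d² + d*(15 + d))
s(b) = 200/(870 + b) (s(b) = -2*(-554 + 454)/(870 + b) = -(-200)/(870 + b) = 200/(870 + b))
s(c(44)) + G(2133, -2208) = 200/(870 + (31 + 2*44² + 15*44)) + (1011 - 1*2133) = 200/(870 + (31 + 2*1936 + 660)) + (1011 - 2133) = 200/(870 + (31 + 3872 + 660)) - 1122 = 200/(870 + 4563) - 1122 = 200/5433 - 1122 = -6095626/5433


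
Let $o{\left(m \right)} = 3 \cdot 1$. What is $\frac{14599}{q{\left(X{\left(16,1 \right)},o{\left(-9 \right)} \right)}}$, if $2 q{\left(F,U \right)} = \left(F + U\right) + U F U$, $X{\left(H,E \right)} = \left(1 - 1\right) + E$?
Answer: $2246$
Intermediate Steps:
$o{\left(m \right)} = 3$
$X{\left(H,E \right)} = E$ ($X{\left(H,E \right)} = 0 + E = E$)
$q{\left(F,U \right)} = \frac{F}{2} + \frac{U}{2} + \frac{F U^{2}}{2}$ ($q{\left(F,U \right)} = \frac{\left(F + U\right) + U F U}{2} = \frac{\left(F + U\right) + F U U}{2} = \frac{\left(F + U\right) + F U^{2}}{2} = \frac{F + U + F U^{2}}{2} = \frac{F}{2} + \frac{U}{2} + \frac{F U^{2}}{2}$)
$\frac{14599}{q{\left(X{\left(16,1 \right)},o{\left(-9 \right)} \right)}} = \frac{14599}{\frac{1}{2} \cdot 1 + \frac{1}{2} \cdot 3 + \frac{1}{2} \cdot 1 \cdot 3^{2}} = \frac{14599}{\frac{1}{2} + \frac{3}{2} + \frac{1}{2} \cdot 1 \cdot 9} = \frac{14599}{\frac{1}{2} + \frac{3}{2} + \frac{9}{2}} = \frac{14599}{\frac{13}{2}} = 14599 \cdot \frac{2}{13} = 2246$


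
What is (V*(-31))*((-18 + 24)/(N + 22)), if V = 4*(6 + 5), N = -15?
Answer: -8184/7 ≈ -1169.1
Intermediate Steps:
V = 44 (V = 4*11 = 44)
(V*(-31))*((-18 + 24)/(N + 22)) = (44*(-31))*((-18 + 24)/(-15 + 22)) = -8184/7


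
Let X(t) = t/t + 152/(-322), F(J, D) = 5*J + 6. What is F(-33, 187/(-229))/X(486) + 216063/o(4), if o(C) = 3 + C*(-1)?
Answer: -18390954/85 ≈ -2.1636e+5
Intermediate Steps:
F(J, D) = 6 + 5*J
X(t) = 85/161 (X(t) = 1 + 152*(-1/322) = 1 - 76/161 = 85/161)
o(C) = 3 - C
F(-33, 187/(-229))/X(486) + 216063/o(4) = (6 + 5*(-33))/(85/161) + 216063/(3 - 1*4) = (6 - 165)*(161/85) + 216063/(3 - 4) = -159*161/85 + 216063/(-1) = -25599/85 + 216063*(-1) = -25599/85 - 216063 = -18390954/85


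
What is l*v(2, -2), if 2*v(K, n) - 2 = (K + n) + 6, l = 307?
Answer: 1228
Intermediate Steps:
v(K, n) = 4 + K/2 + n/2 (v(K, n) = 1 + ((K + n) + 6)/2 = 1 + (6 + K + n)/2 = 1 + (3 + K/2 + n/2) = 4 + K/2 + n/2)
l*v(2, -2) = 307*(4 + (1/2)*2 + (1/2)*(-2)) = 307*(4 + 1 - 1) = 307*4 = 1228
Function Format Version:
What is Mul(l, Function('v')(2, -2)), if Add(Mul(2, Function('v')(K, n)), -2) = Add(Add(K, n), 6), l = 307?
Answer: 1228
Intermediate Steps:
Function('v')(K, n) = Add(4, Mul(Rational(1, 2), K), Mul(Rational(1, 2), n)) (Function('v')(K, n) = Add(1, Mul(Rational(1, 2), Add(Add(K, n), 6))) = Add(1, Mul(Rational(1, 2), Add(6, K, n))) = Add(1, Add(3, Mul(Rational(1, 2), K), Mul(Rational(1, 2), n))) = Add(4, Mul(Rational(1, 2), K), Mul(Rational(1, 2), n)))
Mul(l, Function('v')(2, -2)) = Mul(307, Add(4, Mul(Rational(1, 2), 2), Mul(Rational(1, 2), -2))) = Mul(307, Add(4, 1, -1)) = Mul(307, 4) = 1228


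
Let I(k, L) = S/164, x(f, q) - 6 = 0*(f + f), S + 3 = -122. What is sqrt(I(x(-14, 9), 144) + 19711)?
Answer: sqrt(132531639)/82 ≈ 140.39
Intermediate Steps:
S = -125 (S = -3 - 122 = -125)
x(f, q) = 6 (x(f, q) = 6 + 0*(f + f) = 6 + 0*(2*f) = 6 + 0 = 6)
I(k, L) = -125/164
sqrt(I(x(-14, 9), 144) + 19711) = sqrt(-125/164 + 19711) = sqrt(3232479/164) = sqrt(132531639)/82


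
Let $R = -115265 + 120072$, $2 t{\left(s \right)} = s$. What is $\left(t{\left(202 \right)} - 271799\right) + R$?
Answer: $-266891$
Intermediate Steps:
$t{\left(s \right)} = \frac{s}{2}$
$R = 4807$
$\left(t{\left(202 \right)} - 271799\right) + R = \left(\frac{1}{2} \cdot 202 - 271799\right) + 4807 = \left(101 - 271799\right) + 4807 = -271698 + 4807 = -266891$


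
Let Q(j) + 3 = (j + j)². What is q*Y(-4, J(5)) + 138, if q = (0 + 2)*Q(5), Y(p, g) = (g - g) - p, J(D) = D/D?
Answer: 914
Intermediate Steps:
J(D) = 1
Q(j) = -3 + 4*j² (Q(j) = -3 + (j + j)² = -3 + (2*j)² = -3 + 4*j²)
Y(p, g) = -p (Y(p, g) = 0 - p = -p)
q = 194 (q = (0 + 2)*(-3 + 4*5²) = 2*(-3 + 4*25) = 2*(-3 + 100) = 2*97 = 194)
q*Y(-4, J(5)) + 138 = 194*(-1*(-4)) + 138 = 194*4 + 138 = 776 + 138 = 914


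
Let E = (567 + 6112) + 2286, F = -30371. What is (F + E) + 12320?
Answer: -9086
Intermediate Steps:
E = 8965 (E = 6679 + 2286 = 8965)
(F + E) + 12320 = (-30371 + 8965) + 12320 = -21406 + 12320 = -9086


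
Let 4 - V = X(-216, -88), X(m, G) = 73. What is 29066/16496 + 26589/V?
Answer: -72767765/189704 ≈ -383.59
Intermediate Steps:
V = -69 (V = 4 - 1*73 = 4 - 73 = -69)
29066/16496 + 26589/V = 29066/16496 + 26589/(-69) = 29066*(1/16496) + 26589*(-1/69) = 14533/8248 - 8863/23 = -72767765/189704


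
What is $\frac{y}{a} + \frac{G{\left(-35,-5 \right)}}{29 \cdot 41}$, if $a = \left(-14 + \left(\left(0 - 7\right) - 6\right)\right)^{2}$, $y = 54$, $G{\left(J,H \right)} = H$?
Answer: $\frac{2243}{32103} \approx 0.069869$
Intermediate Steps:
$a = 729$ ($a = \left(-14 - 13\right)^{2} = \left(-27\right)^{2} = 729$)
$\frac{y}{a} + \frac{G{\left(-35,-5 \right)}}{29 \cdot 41} = \frac{54}{729} - \frac{5}{29 \cdot 41} = 54 \cdot \frac{1}{729} - \frac{5}{1189} = \frac{2}{27} - \frac{5}{1189} = \frac{2243}{32103}$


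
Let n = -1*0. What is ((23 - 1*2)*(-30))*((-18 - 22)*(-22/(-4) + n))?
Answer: 138600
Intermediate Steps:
n = 0
((23 - 1*2)*(-30))*((-18 - 22)*(-22/(-4) + n)) = ((23 - 1*2)*(-30))*((-18 - 22)*(-22/(-4) + 0)) = ((23 - 2)*(-30))*(-40*(-22*(-1/4) + 0)) = (21*(-30))*(-40*(11/2 + 0)) = -(-25200)*11/2 = -630*(-220) = 138600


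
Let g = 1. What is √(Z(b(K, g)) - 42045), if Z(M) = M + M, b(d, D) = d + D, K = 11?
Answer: 3*I*√4669 ≈ 204.99*I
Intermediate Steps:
b(d, D) = D + d
Z(M) = 2*M
√(Z(b(K, g)) - 42045) = √(2*(1 + 11) - 42045) = √(2*12 - 42045) = √(24 - 42045) = √(-42021) = 3*I*√4669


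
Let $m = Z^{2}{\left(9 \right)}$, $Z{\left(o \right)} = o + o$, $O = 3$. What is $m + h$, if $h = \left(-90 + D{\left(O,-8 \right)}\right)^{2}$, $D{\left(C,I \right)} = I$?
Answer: $9928$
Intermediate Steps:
$Z{\left(o \right)} = 2 o$
$m = 324$ ($m = \left(2 \cdot 9\right)^{2} = 18^{2} = 324$)
$h = 9604$ ($h = \left(-90 - 8\right)^{2} = \left(-98\right)^{2} = 9604$)
$m + h = 324 + 9604 = 9928$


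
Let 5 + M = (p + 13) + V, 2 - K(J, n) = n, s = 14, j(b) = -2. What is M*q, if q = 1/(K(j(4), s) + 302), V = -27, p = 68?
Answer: 49/290 ≈ 0.16897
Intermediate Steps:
K(J, n) = 2 - n
M = 49 (M = -5 + ((68 + 13) - 27) = -5 + (81 - 27) = -5 + 54 = 49)
q = 1/290 (q = 1/((2 - 1*14) + 302) = 1/((2 - 14) + 302) = 1/(-12 + 302) = 1/290 ≈ 0.0034483)
M*q = 49*(1/290) = 49/290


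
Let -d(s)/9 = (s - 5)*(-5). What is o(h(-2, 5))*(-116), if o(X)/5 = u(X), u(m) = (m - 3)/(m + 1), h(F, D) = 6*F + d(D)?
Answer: -8700/11 ≈ -790.91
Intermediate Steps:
d(s) = -225 + 45*s (d(s) = -9*(s - 5)*(-5) = -9*(-5 + s)*(-5) = -9*(25 - 5*s) = -225 + 45*s)
h(F, D) = -225 + 6*F + 45*D (h(F, D) = 6*F + (-225 + 45*D) = -225 + 6*F + 45*D)
u(m) = (-3 + m)/(1 + m)
o(X) = 5*(-3 + X)/(1 + X) (o(X) = 5*((-3 + X)/(1 + X)) = 5*(-3 + X)/(1 + X))
o(h(-2, 5))*(-116) = (5*(-3 + (-225 + 6*(-2) + 45*5))/(1 + (-225 + 6*(-2) + 45*5)))*(-116) = (5*(-3 + (-225 - 12 + 225))/(1 + (-225 - 12 + 225)))*(-116) = (5*(-3 - 12)/(1 - 12))*(-116) = (5*(-15)/(-11))*(-116) = (5*(-1/11)*(-15))*(-116) = (75/11)*(-116) = -8700/11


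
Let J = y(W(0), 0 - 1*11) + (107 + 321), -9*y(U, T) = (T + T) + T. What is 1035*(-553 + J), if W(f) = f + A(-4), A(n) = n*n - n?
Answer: -125580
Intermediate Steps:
A(n) = n² - n
W(f) = 20 + f (W(f) = f - 4*(-1 - 4) = f - 4*(-5) = f + 20 = 20 + f)
y(U, T) = -T/3 (y(U, T) = -((T + T) + T)/9 = -(2*T + T)/9 = -T/3)
J = 1295/3 (J = -(0 - 1*11)/3 + (107 + 321) = -(0 - 11)/3 + 428 = -⅓*(-11) + 428 = 11/3 + 428 = 1295/3 ≈ 431.67)
1035*(-553 + J) = 1035*(-553 + 1295/3) = 1035*(-364/3) = -125580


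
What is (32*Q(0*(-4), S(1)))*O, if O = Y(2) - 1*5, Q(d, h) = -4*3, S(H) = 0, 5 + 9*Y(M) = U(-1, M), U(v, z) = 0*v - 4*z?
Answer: 7424/3 ≈ 2474.7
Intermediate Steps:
U(v, z) = -4*z (U(v, z) = 0 - 4*z = -4*z)
Y(M) = -5/9 - 4*M/9 (Y(M) = -5/9 + (-4*M)/9 = -5/9 - 4*M/9)
Q(d, h) = -12
O = -58/9 (O = (-5/9 - 4/9*2) - 1*5 = (-5/9 - 8/9) - 5 = -13/9 - 5 = -58/9 ≈ -6.4444)
(32*Q(0*(-4), S(1)))*O = (32*(-12))*(-58/9) = -384*(-58/9) = 7424/3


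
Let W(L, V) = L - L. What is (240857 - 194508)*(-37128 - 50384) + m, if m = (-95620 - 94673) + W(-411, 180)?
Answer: -4056283981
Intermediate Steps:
W(L, V) = 0
m = -190293 (m = (-95620 - 94673) + 0 = -190293 + 0 = -190293)
(240857 - 194508)*(-37128 - 50384) + m = (240857 - 194508)*(-37128 - 50384) - 190293 = 46349*(-87512) - 190293 = -4056093688 - 190293 = -4056283981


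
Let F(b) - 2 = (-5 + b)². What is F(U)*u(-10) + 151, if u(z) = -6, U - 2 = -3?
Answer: -77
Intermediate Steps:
U = -1 (U = 2 - 3 = -1)
F(b) = 2 + (-5 + b)²
F(U)*u(-10) + 151 = (2 + (-5 - 1)²)*(-6) + 151 = (2 + (-6)²)*(-6) + 151 = (2 + 36)*(-6) + 151 = 38*(-6) + 151 = -228 + 151 = -77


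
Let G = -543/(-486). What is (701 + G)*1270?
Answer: 72226805/81 ≈ 8.9169e+5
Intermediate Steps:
G = 181/162 (G = -543*(-1/486) = 181/162 ≈ 1.1173)
(701 + G)*1270 = (701 + 181/162)*1270 = (113743/162)*1270 = 72226805/81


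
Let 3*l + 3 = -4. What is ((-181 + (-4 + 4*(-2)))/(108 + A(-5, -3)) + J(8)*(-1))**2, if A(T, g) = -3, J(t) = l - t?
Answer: 795664/11025 ≈ 72.169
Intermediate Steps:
l = -7/3 (l = -1 + (1/3)*(-4) = -1 - 4/3 = -7/3 ≈ -2.3333)
J(t) = -7/3 - t
((-181 + (-4 + 4*(-2)))/(108 + A(-5, -3)) + J(8)*(-1))**2 = ((-181 + (-4 + 4*(-2)))/(108 - 3) + (-7/3 - 1*8)*(-1))**2 = ((-181 + (-4 - 8))/105 + (-7/3 - 8)*(-1))**2 = ((-181 - 12)*(1/105) - 31/3*(-1))**2 = (-193*1/105 + 31/3)**2 = (-193/105 + 31/3)**2 = (892/105)**2 = 795664/11025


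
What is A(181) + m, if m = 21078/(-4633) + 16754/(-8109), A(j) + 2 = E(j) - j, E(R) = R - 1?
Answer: -361249775/37568997 ≈ -9.6156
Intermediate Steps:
E(R) = -1 + R
A(j) = -3 (A(j) = -2 + ((-1 + j) - j) = -2 - 1 = -3)
m = -248542784/37568997 (m = 21078*(-1/4633) + 16754*(-1/8109) = -21078/4633 - 16754/8109 = -248542784/37568997 ≈ -6.6156)
A(181) + m = -3 - 248542784/37568997 = -361249775/37568997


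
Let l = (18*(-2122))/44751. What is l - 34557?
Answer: -515499501/14917 ≈ -34558.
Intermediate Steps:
l = -12732/14917 (l = -38196*1/44751 = -12732/14917 ≈ -0.85352)
l - 34557 = -12732/14917 - 34557 = -515499501/14917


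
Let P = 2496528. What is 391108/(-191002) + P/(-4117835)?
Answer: -1043680026118/393257360335 ≈ -2.6539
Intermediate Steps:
391108/(-191002) + P/(-4117835) = 391108/(-191002) + 2496528/(-4117835) = 391108*(-1/191002) + 2496528*(-1/4117835) = -195554/95501 - 2496528/4117835 = -1043680026118/393257360335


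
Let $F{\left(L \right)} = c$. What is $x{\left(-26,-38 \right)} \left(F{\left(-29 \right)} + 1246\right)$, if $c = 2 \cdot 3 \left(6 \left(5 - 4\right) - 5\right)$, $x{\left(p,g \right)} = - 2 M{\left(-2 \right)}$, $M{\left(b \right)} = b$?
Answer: $5008$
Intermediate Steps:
$x{\left(p,g \right)} = 4$ ($x{\left(p,g \right)} = \left(-2\right) \left(-2\right) = 4$)
$c = 6$ ($c = 6 \left(6 \cdot 1 - 5\right) = 6 \left(6 - 5\right) = 6 \cdot 1 = 6$)
$F{\left(L \right)} = 6$
$x{\left(-26,-38 \right)} \left(F{\left(-29 \right)} + 1246\right) = 4 \left(6 + 1246\right) = 4 \cdot 1252 = 5008$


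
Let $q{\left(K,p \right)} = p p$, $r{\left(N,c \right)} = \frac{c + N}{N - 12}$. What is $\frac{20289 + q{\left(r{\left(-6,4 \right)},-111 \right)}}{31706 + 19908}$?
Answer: $\frac{16305}{25807} \approx 0.63181$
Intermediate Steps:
$r{\left(N,c \right)} = \frac{N + c}{-12 + N}$
$q{\left(K,p \right)} = p^{2}$
$\frac{20289 + q{\left(r{\left(-6,4 \right)},-111 \right)}}{31706 + 19908} = \frac{20289 + \left(-111\right)^{2}}{31706 + 19908} = \frac{20289 + 12321}{51614} = 32610 \cdot \frac{1}{51614} = \frac{16305}{25807}$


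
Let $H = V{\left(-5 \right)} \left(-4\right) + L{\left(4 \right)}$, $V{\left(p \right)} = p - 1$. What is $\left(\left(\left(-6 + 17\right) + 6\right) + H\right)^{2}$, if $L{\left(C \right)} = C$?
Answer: $2025$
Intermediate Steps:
$V{\left(p \right)} = -1 + p$
$H = 28$ ($H = \left(-1 - 5\right) \left(-4\right) + 4 = \left(-6\right) \left(-4\right) + 4 = 24 + 4 = 28$)
$\left(\left(\left(-6 + 17\right) + 6\right) + H\right)^{2} = \left(\left(\left(-6 + 17\right) + 6\right) + 28\right)^{2} = \left(\left(11 + 6\right) + 28\right)^{2} = \left(17 + 28\right)^{2} = 45^{2} = 2025$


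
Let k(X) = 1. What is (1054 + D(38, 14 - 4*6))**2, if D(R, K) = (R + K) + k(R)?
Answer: 1172889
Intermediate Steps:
D(R, K) = 1 + K + R (D(R, K) = (R + K) + 1 = (K + R) + 1 = 1 + K + R)
(1054 + D(38, 14 - 4*6))**2 = (1054 + (1 + (14 - 4*6) + 38))**2 = (1054 + (1 + (14 - 24) + 38))**2 = (1054 + (1 - 10 + 38))**2 = (1054 + 29)**2 = 1083**2 = 1172889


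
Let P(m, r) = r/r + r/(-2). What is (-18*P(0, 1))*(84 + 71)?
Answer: -1395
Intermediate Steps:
P(m, r) = 1 - r/2 (P(m, r) = 1 + r*(-½) = 1 - r/2)
(-18*P(0, 1))*(84 + 71) = (-18*(1 - ½*1))*(84 + 71) = -18*(1 - ½)*155 = -18*½*155 = -9*155 = -1395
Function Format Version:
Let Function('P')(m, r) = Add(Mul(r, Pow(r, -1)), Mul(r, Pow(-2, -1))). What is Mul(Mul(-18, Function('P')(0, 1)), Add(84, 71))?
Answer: -1395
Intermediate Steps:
Function('P')(m, r) = Add(1, Mul(Rational(-1, 2), r)) (Function('P')(m, r) = Add(1, Mul(r, Rational(-1, 2))) = Add(1, Mul(Rational(-1, 2), r)))
Mul(Mul(-18, Function('P')(0, 1)), Add(84, 71)) = Mul(Mul(-18, Add(1, Mul(Rational(-1, 2), 1))), Add(84, 71)) = Mul(Mul(-18, Add(1, Rational(-1, 2))), 155) = Mul(Mul(-18, Rational(1, 2)), 155) = Mul(-9, 155) = -1395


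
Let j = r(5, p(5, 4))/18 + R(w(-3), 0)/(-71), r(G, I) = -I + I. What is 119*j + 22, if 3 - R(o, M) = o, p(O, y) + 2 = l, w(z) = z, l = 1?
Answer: 848/71 ≈ 11.944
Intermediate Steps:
p(O, y) = -1 (p(O, y) = -2 + 1 = -1)
r(G, I) = 0
R(o, M) = 3 - o
j = -6/71 (j = 0/18 + (3 - 1*(-3))/(-71) = 0*(1/18) + (3 + 3)*(-1/71) = 0 + 6*(-1/71) = 0 - 6/71 = -6/71 ≈ -0.084507)
119*j + 22 = 119*(-6/71) + 22 = -714/71 + 22 = 848/71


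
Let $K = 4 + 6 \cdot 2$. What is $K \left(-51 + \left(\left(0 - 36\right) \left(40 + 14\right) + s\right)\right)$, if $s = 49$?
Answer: $-31136$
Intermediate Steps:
$K = 16$ ($K = 4 + 12 = 16$)
$K \left(-51 + \left(\left(0 - 36\right) \left(40 + 14\right) + s\right)\right) = 16 \left(-51 + \left(\left(0 - 36\right) \left(40 + 14\right) + 49\right)\right) = 16 \left(-51 + \left(\left(-36\right) 54 + 49\right)\right) = 16 \left(-51 + \left(-1944 + 49\right)\right) = 16 \left(-51 - 1895\right) = 16 \left(-1946\right) = -31136$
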